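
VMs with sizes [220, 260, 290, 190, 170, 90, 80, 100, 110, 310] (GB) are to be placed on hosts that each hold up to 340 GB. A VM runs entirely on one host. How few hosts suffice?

6

Total = 310 + 290 + 260 + 220 + 190 + 170 + 110 + 100 + 90 + 80 = 1820 GB.
Lower bound: ⌈1820/340⌉ = 6 hosts.
A packing using 6 hosts:
  host 1: 310 = 310
  host 2: 290 = 290
  host 3: 260 + 80 = 340
  host 4: 220 + 110 = 330
  host 5: 190 + 100 = 290
  host 6: 170 + 90 = 260
This matches the lower bound, so 6 is optimal.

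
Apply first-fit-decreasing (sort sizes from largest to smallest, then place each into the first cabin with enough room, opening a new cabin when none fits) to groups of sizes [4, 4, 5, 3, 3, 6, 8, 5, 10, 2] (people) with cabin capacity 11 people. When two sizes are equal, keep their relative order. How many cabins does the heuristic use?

5

Sorted descending: 10, 8, 6, 5, 5, 4, 4, 3, 3, 2.
  10 → cabin 1 (new)  [load 10/11]
  8 → cabin 2 (new)  [load 8/11]
  6 → cabin 3 (new)  [load 6/11]
  5 → cabin 3  [load 11/11]
  5 → cabin 4 (new)  [load 5/11]
  4 → cabin 4  [load 9/11]
  4 → cabin 5 (new)  [load 4/11]
  3 → cabin 2  [load 11/11]
  3 → cabin 5  [load 7/11]
  2 → cabin 4  [load 11/11]
5 cabins opened.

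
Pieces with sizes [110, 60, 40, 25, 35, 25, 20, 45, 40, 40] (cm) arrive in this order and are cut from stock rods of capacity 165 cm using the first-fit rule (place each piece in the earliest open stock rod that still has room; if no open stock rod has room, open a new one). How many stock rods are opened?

  110 → stock rod 1 (new)  [load 110/165]
  60 → stock rod 2 (new)  [load 60/165]
  40 → stock rod 1  [load 150/165]
  25 → stock rod 2  [load 85/165]
  35 → stock rod 2  [load 120/165]
  25 → stock rod 2  [load 145/165]
  20 → stock rod 2  [load 165/165]
  45 → stock rod 3 (new)  [load 45/165]
  40 → stock rod 3  [load 85/165]
  40 → stock rod 3  [load 125/165]
3 stock rods opened.

3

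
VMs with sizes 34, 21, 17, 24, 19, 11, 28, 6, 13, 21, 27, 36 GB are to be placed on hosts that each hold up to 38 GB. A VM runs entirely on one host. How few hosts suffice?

Total = 36 + 34 + 28 + 27 + 24 + 21 + 21 + 19 + 17 + 13 + 11 + 6 = 257 GB.
Lower bound: ⌈257/38⌉ = 7 hosts.
A packing using 8 hosts:
  host 1: 36 = 36
  host 2: 34 = 34
  host 3: 28 + 6 = 34
  host 4: 27 + 11 = 38
  host 5: 24 + 13 = 37
  host 6: 21 + 17 = 38
  host 7: 21 = 21
  host 8: 19 = 19
No arrangement into 7 hosts stays within capacity, so 8 is optimal.

8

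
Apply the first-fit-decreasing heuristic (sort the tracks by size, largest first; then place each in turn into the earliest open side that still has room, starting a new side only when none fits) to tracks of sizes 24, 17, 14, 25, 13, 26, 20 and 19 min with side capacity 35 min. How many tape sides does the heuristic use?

6

Sorted descending: 26, 25, 24, 20, 19, 17, 14, 13.
  26 → side 1 (new)  [load 26/35]
  25 → side 2 (new)  [load 25/35]
  24 → side 3 (new)  [load 24/35]
  20 → side 4 (new)  [load 20/35]
  19 → side 5 (new)  [load 19/35]
  17 → side 6 (new)  [load 17/35]
  14 → side 4  [load 34/35]
  13 → side 5  [load 32/35]
6 tape sides opened.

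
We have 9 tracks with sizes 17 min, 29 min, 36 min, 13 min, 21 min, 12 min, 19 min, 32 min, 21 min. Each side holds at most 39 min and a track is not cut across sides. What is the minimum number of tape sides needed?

6

Total = 36 + 32 + 29 + 21 + 21 + 19 + 17 + 13 + 12 = 200 min.
Lower bound: ⌈200/39⌉ = 6 tape sides.
A packing using 6 tape sides:
  side 1: 36 = 36
  side 2: 32 = 32
  side 3: 29 = 29
  side 4: 21 + 17 = 38
  side 5: 21 + 13 = 34
  side 6: 19 + 12 = 31
This matches the lower bound, so 6 is optimal.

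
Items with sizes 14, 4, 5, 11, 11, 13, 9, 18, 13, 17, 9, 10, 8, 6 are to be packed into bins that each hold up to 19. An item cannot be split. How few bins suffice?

Total = 18 + 17 + 14 + 13 + 13 + 11 + 11 + 10 + 9 + 9 + 8 + 6 + 5 + 4 = 148.
Lower bound: ⌈148/19⌉ = 8 bins.
A packing using 9 bins:
  bin 1: 18 = 18
  bin 2: 17 = 17
  bin 3: 14 + 5 = 19
  bin 4: 13 + 6 = 19
  bin 5: 13 + 4 = 17
  bin 6: 11 + 8 = 19
  bin 7: 11 = 11
  bin 8: 10 + 9 = 19
  bin 9: 9 = 9
No arrangement into 8 bins stays within capacity, so 9 is optimal.

9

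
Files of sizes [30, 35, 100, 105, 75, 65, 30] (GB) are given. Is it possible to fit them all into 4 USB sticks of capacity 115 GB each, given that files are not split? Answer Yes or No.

Total = 440 GB; ⌈440/115⌉ = 4.
The bound of 4 does not rule out 4, but exhaustive search shows no assignment into 4 USB sticks of capacity 115 GB exists — the minimum is 5.

No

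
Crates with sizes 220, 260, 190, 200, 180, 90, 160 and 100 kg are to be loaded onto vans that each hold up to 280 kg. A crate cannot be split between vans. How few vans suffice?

Total = 260 + 220 + 200 + 190 + 180 + 160 + 100 + 90 = 1400 kg.
Lower bound: ⌈1400/280⌉ = 5 vans.
Also, 6 crates each exceed 140 kg, and no two of those can share a van, so at least 6 vans are needed.
A packing using 6 vans:
  van 1: 260 = 260
  van 2: 220 = 220
  van 3: 200 = 200
  van 4: 190 + 90 = 280
  van 5: 180 + 100 = 280
  van 6: 160 = 160
This matches the lower bound, so 6 is optimal.

6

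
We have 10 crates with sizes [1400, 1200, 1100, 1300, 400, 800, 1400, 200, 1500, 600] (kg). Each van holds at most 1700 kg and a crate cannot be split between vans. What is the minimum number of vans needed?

Total = 1500 + 1400 + 1400 + 1300 + 1200 + 1100 + 800 + 600 + 400 + 200 = 9900 kg.
Lower bound: ⌈9900/1700⌉ = 6 vans.
A packing using 7 vans:
  van 1: 1500 + 200 = 1700
  van 2: 1400 = 1400
  van 3: 1400 = 1400
  van 4: 1300 + 400 = 1700
  van 5: 1200 = 1200
  van 6: 1100 + 600 = 1700
  van 7: 800 = 800
No arrangement into 6 vans stays within capacity, so 7 is optimal.

7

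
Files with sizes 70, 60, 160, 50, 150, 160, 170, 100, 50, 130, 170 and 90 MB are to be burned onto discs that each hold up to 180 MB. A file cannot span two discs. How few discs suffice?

9

Total = 170 + 170 + 160 + 160 + 150 + 130 + 100 + 90 + 70 + 60 + 50 + 50 = 1360 MB.
Lower bound: ⌈1360/180⌉ = 8 discs.
A packing using 9 discs:
  disc 1: 170 = 170
  disc 2: 170 = 170
  disc 3: 160 = 160
  disc 4: 160 = 160
  disc 5: 150 = 150
  disc 6: 130 + 50 = 180
  disc 7: 100 + 70 = 170
  disc 8: 90 + 60 = 150
  disc 9: 50 = 50
No arrangement into 8 discs stays within capacity, so 9 is optimal.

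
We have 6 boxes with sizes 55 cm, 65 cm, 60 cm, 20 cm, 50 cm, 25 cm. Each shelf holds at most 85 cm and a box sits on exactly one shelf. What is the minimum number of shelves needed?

4

Total = 65 + 60 + 55 + 50 + 25 + 20 = 275 cm.
Lower bound: ⌈275/85⌉ = 4 shelves.
A packing using 4 shelves:
  shelf 1: 65 + 20 = 85
  shelf 2: 60 + 25 = 85
  shelf 3: 55 = 55
  shelf 4: 50 = 50
This matches the lower bound, so 4 is optimal.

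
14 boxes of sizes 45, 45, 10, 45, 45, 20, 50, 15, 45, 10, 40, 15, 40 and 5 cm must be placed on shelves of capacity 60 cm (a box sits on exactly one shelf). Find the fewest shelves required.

Total = 50 + 45 + 45 + 45 + 45 + 45 + 40 + 40 + 20 + 15 + 15 + 10 + 10 + 5 = 430 cm.
Lower bound: ⌈430/60⌉ = 8 shelves.
A packing using 8 shelves:
  shelf 1: 50 + 10 = 60
  shelf 2: 45 + 15 = 60
  shelf 3: 45 + 15 = 60
  shelf 4: 45 + 10 + 5 = 60
  shelf 5: 45 = 45
  shelf 6: 45 = 45
  shelf 7: 40 + 20 = 60
  shelf 8: 40 = 40
This matches the lower bound, so 8 is optimal.

8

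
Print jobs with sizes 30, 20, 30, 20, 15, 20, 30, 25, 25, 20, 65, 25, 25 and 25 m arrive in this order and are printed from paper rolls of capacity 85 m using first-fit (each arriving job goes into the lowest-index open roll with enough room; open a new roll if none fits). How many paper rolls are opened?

5

  30 → roll 1 (new)  [load 30/85]
  20 → roll 1  [load 50/85]
  30 → roll 1  [load 80/85]
  20 → roll 2 (new)  [load 20/85]
  15 → roll 2  [load 35/85]
  20 → roll 2  [load 55/85]
  30 → roll 2  [load 85/85]
  25 → roll 3 (new)  [load 25/85]
  25 → roll 3  [load 50/85]
  20 → roll 3  [load 70/85]
  65 → roll 4 (new)  [load 65/85]
  25 → roll 5 (new)  [load 25/85]
  25 → roll 5  [load 50/85]
  25 → roll 5  [load 75/85]
5 paper rolls opened.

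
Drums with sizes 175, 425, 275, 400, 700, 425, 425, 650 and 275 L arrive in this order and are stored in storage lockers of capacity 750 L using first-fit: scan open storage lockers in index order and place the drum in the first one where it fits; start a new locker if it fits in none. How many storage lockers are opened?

6

  175 → locker 1 (new)  [load 175/750]
  425 → locker 1  [load 600/750]
  275 → locker 2 (new)  [load 275/750]
  400 → locker 2  [load 675/750]
  700 → locker 3 (new)  [load 700/750]
  425 → locker 4 (new)  [load 425/750]
  425 → locker 5 (new)  [load 425/750]
  650 → locker 6 (new)  [load 650/750]
  275 → locker 4  [load 700/750]
6 storage lockers opened.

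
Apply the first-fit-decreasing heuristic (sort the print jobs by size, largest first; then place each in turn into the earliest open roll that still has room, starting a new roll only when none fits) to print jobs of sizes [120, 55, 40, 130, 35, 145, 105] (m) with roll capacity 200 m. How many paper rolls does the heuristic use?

4

Sorted descending: 145, 130, 120, 105, 55, 40, 35.
  145 → roll 1 (new)  [load 145/200]
  130 → roll 2 (new)  [load 130/200]
  120 → roll 3 (new)  [load 120/200]
  105 → roll 4 (new)  [load 105/200]
  55 → roll 1  [load 200/200]
  40 → roll 2  [load 170/200]
  35 → roll 3  [load 155/200]
4 paper rolls opened.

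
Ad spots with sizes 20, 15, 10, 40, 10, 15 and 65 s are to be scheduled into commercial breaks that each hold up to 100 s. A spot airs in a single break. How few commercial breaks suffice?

Total = 65 + 40 + 20 + 15 + 15 + 10 + 10 = 175 s.
Lower bound: ⌈175/100⌉ = 2 commercial breaks.
A packing using 2 commercial breaks:
  break 1: 65 + 20 + 15 = 100
  break 2: 40 + 15 + 10 + 10 = 75
This matches the lower bound, so 2 is optimal.

2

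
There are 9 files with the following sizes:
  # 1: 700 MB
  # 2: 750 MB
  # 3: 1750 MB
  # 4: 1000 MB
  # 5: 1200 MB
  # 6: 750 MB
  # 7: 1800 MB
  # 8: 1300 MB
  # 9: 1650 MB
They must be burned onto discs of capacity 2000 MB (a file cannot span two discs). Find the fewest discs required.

6

Total = 1800 + 1750 + 1650 + 1300 + 1200 + 1000 + 750 + 750 + 700 = 10900 MB.
Lower bound: ⌈10900/2000⌉ = 6 discs.
A packing using 6 discs:
  disc 1: 1800 = 1800
  disc 2: 1750 = 1750
  disc 3: 1650 = 1650
  disc 4: 1300 + 700 = 2000
  disc 5: 1200 + 750 = 1950
  disc 6: 1000 + 750 = 1750
This matches the lower bound, so 6 is optimal.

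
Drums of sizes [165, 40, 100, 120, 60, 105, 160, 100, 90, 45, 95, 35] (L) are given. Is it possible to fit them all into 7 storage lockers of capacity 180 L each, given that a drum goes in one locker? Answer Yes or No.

Total = 1115 L; ⌈1115/180⌉ = 7.
The bound of 7 does not rule out 7, but exhaustive search shows no assignment into 7 storage lockers of capacity 180 L exists — the minimum is 8.

No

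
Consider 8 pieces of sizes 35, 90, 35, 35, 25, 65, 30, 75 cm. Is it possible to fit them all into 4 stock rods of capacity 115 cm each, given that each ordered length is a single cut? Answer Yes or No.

A valid assignment using 4 stock rods:
  stock rod 1: 90 + 25 = 115
  stock rod 2: 75 + 35 = 110
  stock rod 3: 65 + 35 = 100
  stock rod 4: 35 + 30 = 65
Every load is within 115 cm, so 4 stock rods suffice.

Yes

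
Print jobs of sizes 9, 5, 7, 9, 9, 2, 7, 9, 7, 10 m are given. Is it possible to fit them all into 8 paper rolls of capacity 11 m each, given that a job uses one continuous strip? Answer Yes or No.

No

Total = 74 m; ⌈74/11⌉ = 7.
8 print jobs each exceed half the capacity and cannot share a roll, forcing at least 8 paper rolls.
The bound of 8 does not rule out 8, but exhaustive search shows no assignment into 8 paper rolls of capacity 11 m exists — the minimum is 9.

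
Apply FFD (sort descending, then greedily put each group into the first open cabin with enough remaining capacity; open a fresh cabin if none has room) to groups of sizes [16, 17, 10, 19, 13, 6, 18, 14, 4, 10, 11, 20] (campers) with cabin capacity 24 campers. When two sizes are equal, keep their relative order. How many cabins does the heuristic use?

Sorted descending: 20, 19, 18, 17, 16, 14, 13, 11, 10, 10, 6, 4.
  20 → cabin 1 (new)  [load 20/24]
  19 → cabin 2 (new)  [load 19/24]
  18 → cabin 3 (new)  [load 18/24]
  17 → cabin 4 (new)  [load 17/24]
  16 → cabin 5 (new)  [load 16/24]
  14 → cabin 6 (new)  [load 14/24]
  13 → cabin 7 (new)  [load 13/24]
  11 → cabin 7  [load 24/24]
  10 → cabin 6  [load 24/24]
  10 → cabin 8 (new)  [load 10/24]
  6 → cabin 3  [load 24/24]
  4 → cabin 1  [load 24/24]
8 cabins opened.

8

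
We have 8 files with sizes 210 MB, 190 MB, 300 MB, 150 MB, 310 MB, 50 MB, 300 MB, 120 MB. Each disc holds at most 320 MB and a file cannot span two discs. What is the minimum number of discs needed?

6

Total = 310 + 300 + 300 + 210 + 190 + 150 + 120 + 50 = 1630 MB.
Lower bound: ⌈1630/320⌉ = 6 discs.
A packing using 6 discs:
  disc 1: 310 = 310
  disc 2: 300 = 300
  disc 3: 300 = 300
  disc 4: 210 + 50 = 260
  disc 5: 190 + 120 = 310
  disc 6: 150 = 150
This matches the lower bound, so 6 is optimal.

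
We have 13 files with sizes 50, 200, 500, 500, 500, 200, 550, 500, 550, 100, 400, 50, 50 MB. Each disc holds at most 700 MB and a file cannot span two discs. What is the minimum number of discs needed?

7

Total = 550 + 550 + 500 + 500 + 500 + 500 + 400 + 200 + 200 + 100 + 50 + 50 + 50 = 4150 MB.
Lower bound: ⌈4150/700⌉ = 6 discs.
Also, 7 files each exceed 350 MB, and no two of those can share a disc, so at least 7 discs are needed.
A packing using 7 discs:
  disc 1: 550 + 100 + 50 = 700
  disc 2: 550 + 50 + 50 = 650
  disc 3: 500 + 200 = 700
  disc 4: 500 + 200 = 700
  disc 5: 500 = 500
  disc 6: 500 = 500
  disc 7: 400 = 400
This matches the lower bound, so 7 is optimal.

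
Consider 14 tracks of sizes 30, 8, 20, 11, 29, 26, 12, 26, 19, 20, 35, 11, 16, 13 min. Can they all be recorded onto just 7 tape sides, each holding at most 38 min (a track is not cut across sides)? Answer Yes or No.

No

Total = 276 min; ⌈276/38⌉ = 8.
At least 8 tape sides are required, but only 7 are allowed.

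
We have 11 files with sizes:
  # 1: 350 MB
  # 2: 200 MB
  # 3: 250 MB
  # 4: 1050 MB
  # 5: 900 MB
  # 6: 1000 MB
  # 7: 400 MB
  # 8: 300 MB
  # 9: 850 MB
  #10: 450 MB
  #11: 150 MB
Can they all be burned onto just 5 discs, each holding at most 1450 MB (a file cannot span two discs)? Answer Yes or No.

Yes

A valid assignment using 5 discs:
  disc 1: 1050 + 400 = 1450
  disc 2: 1000 + 450 = 1450
  disc 3: 900 + 350 + 200 = 1450
  disc 4: 850 + 300 + 250 = 1400
  disc 5: 150 = 150
Every load is within 1450 MB, so 5 discs suffice.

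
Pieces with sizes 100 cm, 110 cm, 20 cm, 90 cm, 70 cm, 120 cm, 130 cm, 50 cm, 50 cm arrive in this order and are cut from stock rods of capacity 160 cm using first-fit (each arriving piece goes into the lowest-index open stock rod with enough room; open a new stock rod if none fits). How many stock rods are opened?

6

  100 → stock rod 1 (new)  [load 100/160]
  110 → stock rod 2 (new)  [load 110/160]
  20 → stock rod 1  [load 120/160]
  90 → stock rod 3 (new)  [load 90/160]
  70 → stock rod 3  [load 160/160]
  120 → stock rod 4 (new)  [load 120/160]
  130 → stock rod 5 (new)  [load 130/160]
  50 → stock rod 2  [load 160/160]
  50 → stock rod 6 (new)  [load 50/160]
6 stock rods opened.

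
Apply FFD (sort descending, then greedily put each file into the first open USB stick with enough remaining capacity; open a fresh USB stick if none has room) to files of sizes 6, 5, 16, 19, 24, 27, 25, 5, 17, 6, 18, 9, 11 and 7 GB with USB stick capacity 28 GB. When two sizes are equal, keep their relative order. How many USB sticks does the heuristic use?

Sorted descending: 27, 25, 24, 19, 18, 17, 16, 11, 9, 7, 6, 6, 5, 5.
  27 → USB stick 1 (new)  [load 27/28]
  25 → USB stick 2 (new)  [load 25/28]
  24 → USB stick 3 (new)  [load 24/28]
  19 → USB stick 4 (new)  [load 19/28]
  18 → USB stick 5 (new)  [load 18/28]
  17 → USB stick 6 (new)  [load 17/28]
  16 → USB stick 7 (new)  [load 16/28]
  11 → USB stick 6  [load 28/28]
  9 → USB stick 4  [load 28/28]
  7 → USB stick 5  [load 25/28]
  6 → USB stick 7  [load 22/28]
  6 → USB stick 7  [load 28/28]
  5 → USB stick 8 (new)  [load 5/28]
  5 → USB stick 8  [load 10/28]
8 USB sticks opened.

8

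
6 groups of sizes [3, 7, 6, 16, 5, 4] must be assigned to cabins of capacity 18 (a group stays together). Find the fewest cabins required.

Total = 16 + 7 + 6 + 5 + 4 + 3 = 41.
Lower bound: ⌈41/18⌉ = 3 cabins.
A packing using 3 cabins:
  cabin 1: 16 = 16
  cabin 2: 7 + 6 + 5 = 18
  cabin 3: 4 + 3 = 7
This matches the lower bound, so 3 is optimal.

3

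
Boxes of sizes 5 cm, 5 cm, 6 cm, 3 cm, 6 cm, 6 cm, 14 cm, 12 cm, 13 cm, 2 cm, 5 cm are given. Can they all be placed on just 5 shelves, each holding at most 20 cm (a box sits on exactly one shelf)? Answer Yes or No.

Yes

A valid assignment using 4 shelves:
  shelf 1: 14 + 6 = 20
  shelf 2: 13 + 6 = 19
  shelf 3: 12 + 6 + 2 = 20
  shelf 4: 5 + 5 + 5 + 3 = 18
That uses only 4 ≤ 5, so 5 shelves are enough.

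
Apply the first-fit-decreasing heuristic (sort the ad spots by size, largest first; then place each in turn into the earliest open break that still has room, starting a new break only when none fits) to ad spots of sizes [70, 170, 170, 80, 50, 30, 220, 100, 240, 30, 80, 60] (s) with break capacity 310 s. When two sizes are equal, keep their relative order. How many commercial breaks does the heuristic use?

5

Sorted descending: 240, 220, 170, 170, 100, 80, 80, 70, 60, 50, 30, 30.
  240 → break 1 (new)  [load 240/310]
  220 → break 2 (new)  [load 220/310]
  170 → break 3 (new)  [load 170/310]
  170 → break 4 (new)  [load 170/310]
  100 → break 3  [load 270/310]
  80 → break 2  [load 300/310]
  80 → break 4  [load 250/310]
  70 → break 1  [load 310/310]
  60 → break 4  [load 310/310]
  50 → break 5 (new)  [load 50/310]
  30 → break 3  [load 300/310]
  30 → break 5  [load 80/310]
5 commercial breaks opened.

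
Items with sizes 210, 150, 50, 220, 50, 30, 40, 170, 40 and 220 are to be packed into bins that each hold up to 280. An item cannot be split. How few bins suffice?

5

Total = 220 + 220 + 210 + 170 + 150 + 50 + 50 + 40 + 40 + 30 = 1180.
Lower bound: ⌈1180/280⌉ = 5 bins.
A packing using 5 bins:
  bin 1: 220 + 50 = 270
  bin 2: 220 + 50 = 270
  bin 3: 210 + 40 + 30 = 280
  bin 4: 170 + 40 = 210
  bin 5: 150 = 150
This matches the lower bound, so 5 is optimal.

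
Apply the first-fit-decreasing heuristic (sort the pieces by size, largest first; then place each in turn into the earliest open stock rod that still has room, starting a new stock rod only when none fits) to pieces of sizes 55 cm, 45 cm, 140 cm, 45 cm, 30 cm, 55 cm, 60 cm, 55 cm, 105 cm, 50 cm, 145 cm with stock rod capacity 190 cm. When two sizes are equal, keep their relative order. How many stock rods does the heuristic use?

Sorted descending: 145, 140, 105, 60, 55, 55, 55, 50, 45, 45, 30.
  145 → stock rod 1 (new)  [load 145/190]
  140 → stock rod 2 (new)  [load 140/190]
  105 → stock rod 3 (new)  [load 105/190]
  60 → stock rod 3  [load 165/190]
  55 → stock rod 4 (new)  [load 55/190]
  55 → stock rod 4  [load 110/190]
  55 → stock rod 4  [load 165/190]
  50 → stock rod 2  [load 190/190]
  45 → stock rod 1  [load 190/190]
  45 → stock rod 5 (new)  [load 45/190]
  30 → stock rod 5  [load 75/190]
5 stock rods opened.

5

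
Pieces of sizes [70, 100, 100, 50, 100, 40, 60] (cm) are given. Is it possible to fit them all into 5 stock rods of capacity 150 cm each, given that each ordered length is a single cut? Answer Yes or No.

Yes

A valid assignment using 4 stock rods:
  stock rod 1: 100 + 50 = 150
  stock rod 2: 100 + 40 = 140
  stock rod 3: 100 = 100
  stock rod 4: 70 + 60 = 130
That uses only 4 ≤ 5, so 5 stock rods are enough.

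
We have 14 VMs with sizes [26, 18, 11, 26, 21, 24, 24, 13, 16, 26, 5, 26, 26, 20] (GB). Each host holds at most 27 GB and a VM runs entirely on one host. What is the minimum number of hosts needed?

12

Total = 26 + 26 + 26 + 26 + 26 + 24 + 24 + 21 + 20 + 18 + 16 + 13 + 11 + 5 = 282 GB.
Lower bound: ⌈282/27⌉ = 11 hosts.
A packing using 12 hosts:
  host 1: 26 = 26
  host 2: 26 = 26
  host 3: 26 = 26
  host 4: 26 = 26
  host 5: 26 = 26
  host 6: 24 = 24
  host 7: 24 = 24
  host 8: 21 + 5 = 26
  host 9: 20 = 20
  host 10: 18 = 18
  host 11: 16 + 11 = 27
  host 12: 13 = 13
No arrangement into 11 hosts stays within capacity, so 12 is optimal.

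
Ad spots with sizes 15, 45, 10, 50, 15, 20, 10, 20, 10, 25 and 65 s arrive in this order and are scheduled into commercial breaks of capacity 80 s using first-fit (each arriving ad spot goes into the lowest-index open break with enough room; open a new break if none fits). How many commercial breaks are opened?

  15 → break 1 (new)  [load 15/80]
  45 → break 1  [load 60/80]
  10 → break 1  [load 70/80]
  50 → break 2 (new)  [load 50/80]
  15 → break 2  [load 65/80]
  20 → break 3 (new)  [load 20/80]
  10 → break 1  [load 80/80]
  20 → break 3  [load 40/80]
  10 → break 2  [load 75/80]
  25 → break 3  [load 65/80]
  65 → break 4 (new)  [load 65/80]
4 commercial breaks opened.

4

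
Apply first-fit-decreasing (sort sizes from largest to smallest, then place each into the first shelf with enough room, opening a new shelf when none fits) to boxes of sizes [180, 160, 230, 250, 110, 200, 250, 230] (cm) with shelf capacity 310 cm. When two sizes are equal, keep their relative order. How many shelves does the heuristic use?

7

Sorted descending: 250, 250, 230, 230, 200, 180, 160, 110.
  250 → shelf 1 (new)  [load 250/310]
  250 → shelf 2 (new)  [load 250/310]
  230 → shelf 3 (new)  [load 230/310]
  230 → shelf 4 (new)  [load 230/310]
  200 → shelf 5 (new)  [load 200/310]
  180 → shelf 6 (new)  [load 180/310]
  160 → shelf 7 (new)  [load 160/310]
  110 → shelf 5  [load 310/310]
7 shelves opened.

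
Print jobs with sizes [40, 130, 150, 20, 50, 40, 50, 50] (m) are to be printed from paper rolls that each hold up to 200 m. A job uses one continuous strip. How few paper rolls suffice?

3

Total = 150 + 130 + 50 + 50 + 50 + 40 + 40 + 20 = 530 m.
Lower bound: ⌈530/200⌉ = 3 paper rolls.
A packing using 3 paper rolls:
  roll 1: 150 + 50 = 200
  roll 2: 130 + 50 + 20 = 200
  roll 3: 50 + 40 + 40 = 130
This matches the lower bound, so 3 is optimal.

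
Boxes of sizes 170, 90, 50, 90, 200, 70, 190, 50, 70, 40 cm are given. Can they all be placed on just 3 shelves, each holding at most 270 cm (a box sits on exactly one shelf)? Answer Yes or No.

No

Total = 1020 cm; ⌈1020/270⌉ = 4.
At least 4 shelves are required, but only 3 are allowed.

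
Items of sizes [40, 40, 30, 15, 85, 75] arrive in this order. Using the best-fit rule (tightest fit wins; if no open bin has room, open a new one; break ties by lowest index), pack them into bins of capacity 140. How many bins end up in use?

  40 → bin 1 (new)  [load 40/140]
  40 → bin 1  [load 80/140]
  30 → bin 1  [load 110/140]
  15 → bin 1  [load 125/140]
  85 → bin 2 (new)  [load 85/140]
  75 → bin 3 (new)  [load 75/140]
3 bins opened.

3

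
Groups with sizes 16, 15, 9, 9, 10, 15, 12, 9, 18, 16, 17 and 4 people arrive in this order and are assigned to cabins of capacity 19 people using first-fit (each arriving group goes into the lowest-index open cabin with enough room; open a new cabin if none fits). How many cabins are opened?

  16 → cabin 1 (new)  [load 16/19]
  15 → cabin 2 (new)  [load 15/19]
  9 → cabin 3 (new)  [load 9/19]
  9 → cabin 3  [load 18/19]
  10 → cabin 4 (new)  [load 10/19]
  15 → cabin 5 (new)  [load 15/19]
  12 → cabin 6 (new)  [load 12/19]
  9 → cabin 4  [load 19/19]
  18 → cabin 7 (new)  [load 18/19]
  16 → cabin 8 (new)  [load 16/19]
  17 → cabin 9 (new)  [load 17/19]
  4 → cabin 2  [load 19/19]
9 cabins opened.

9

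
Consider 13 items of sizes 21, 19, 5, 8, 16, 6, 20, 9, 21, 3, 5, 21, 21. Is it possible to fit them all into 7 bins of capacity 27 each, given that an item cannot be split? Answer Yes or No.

A valid assignment using 7 bins:
  bin 1: 21 + 6 = 27
  bin 2: 21 + 5 = 26
  bin 3: 21 + 5 = 26
  bin 4: 21 + 3 = 24
  bin 5: 20 = 20
  bin 6: 19 + 8 = 27
  bin 7: 16 + 9 = 25
Every load is within 27, so 7 bins suffice.

Yes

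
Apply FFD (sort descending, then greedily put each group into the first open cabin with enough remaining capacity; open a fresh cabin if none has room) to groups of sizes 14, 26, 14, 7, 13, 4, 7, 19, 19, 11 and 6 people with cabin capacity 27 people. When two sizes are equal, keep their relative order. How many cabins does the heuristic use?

6

Sorted descending: 26, 19, 19, 14, 14, 13, 11, 7, 7, 6, 4.
  26 → cabin 1 (new)  [load 26/27]
  19 → cabin 2 (new)  [load 19/27]
  19 → cabin 3 (new)  [load 19/27]
  14 → cabin 4 (new)  [load 14/27]
  14 → cabin 5 (new)  [load 14/27]
  13 → cabin 4  [load 27/27]
  11 → cabin 5  [load 25/27]
  7 → cabin 2  [load 26/27]
  7 → cabin 3  [load 26/27]
  6 → cabin 6 (new)  [load 6/27]
  4 → cabin 6  [load 10/27]
6 cabins opened.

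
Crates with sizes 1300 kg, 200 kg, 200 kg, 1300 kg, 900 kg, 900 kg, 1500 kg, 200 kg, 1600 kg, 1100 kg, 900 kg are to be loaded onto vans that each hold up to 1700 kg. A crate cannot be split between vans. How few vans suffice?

8

Total = 1600 + 1500 + 1300 + 1300 + 1100 + 900 + 900 + 900 + 200 + 200 + 200 = 10100 kg.
Lower bound: ⌈10100/1700⌉ = 6 vans.
Also, 8 crates each exceed 850 kg, and no two of those can share a van, so at least 8 vans are needed.
A packing using 8 vans:
  van 1: 1600 = 1600
  van 2: 1500 + 200 = 1700
  van 3: 1300 + 200 + 200 = 1700
  van 4: 1300 = 1300
  van 5: 1100 = 1100
  van 6: 900 = 900
  van 7: 900 = 900
  van 8: 900 = 900
This matches the lower bound, so 8 is optimal.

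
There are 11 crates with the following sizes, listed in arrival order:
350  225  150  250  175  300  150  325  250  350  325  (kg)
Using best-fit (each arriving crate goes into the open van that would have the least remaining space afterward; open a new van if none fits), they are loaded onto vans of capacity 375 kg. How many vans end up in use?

9

  350 → van 1 (new)  [load 350/375]
  225 → van 2 (new)  [load 225/375]
  150 → van 2  [load 375/375]
  250 → van 3 (new)  [load 250/375]
  175 → van 4 (new)  [load 175/375]
  300 → van 5 (new)  [load 300/375]
  150 → van 4  [load 325/375]
  325 → van 6 (new)  [load 325/375]
  250 → van 7 (new)  [load 250/375]
  350 → van 8 (new)  [load 350/375]
  325 → van 9 (new)  [load 325/375]
9 vans opened.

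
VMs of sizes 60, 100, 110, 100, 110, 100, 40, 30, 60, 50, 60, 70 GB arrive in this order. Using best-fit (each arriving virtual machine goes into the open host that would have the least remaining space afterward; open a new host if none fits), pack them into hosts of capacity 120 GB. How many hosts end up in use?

9

  60 → host 1 (new)  [load 60/120]
  100 → host 2 (new)  [load 100/120]
  110 → host 3 (new)  [load 110/120]
  100 → host 4 (new)  [load 100/120]
  110 → host 5 (new)  [load 110/120]
  100 → host 6 (new)  [load 100/120]
  40 → host 1  [load 100/120]
  30 → host 7 (new)  [load 30/120]
  60 → host 7  [load 90/120]
  50 → host 8 (new)  [load 50/120]
  60 → host 8  [load 110/120]
  70 → host 9 (new)  [load 70/120]
9 hosts opened.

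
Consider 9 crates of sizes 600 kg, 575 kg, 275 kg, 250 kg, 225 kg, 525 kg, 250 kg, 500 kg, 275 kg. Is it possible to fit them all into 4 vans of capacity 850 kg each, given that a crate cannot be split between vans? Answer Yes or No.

No

Total = 3475 kg; ⌈3475/850⌉ = 5.
At least 5 vans are required, but only 4 are allowed.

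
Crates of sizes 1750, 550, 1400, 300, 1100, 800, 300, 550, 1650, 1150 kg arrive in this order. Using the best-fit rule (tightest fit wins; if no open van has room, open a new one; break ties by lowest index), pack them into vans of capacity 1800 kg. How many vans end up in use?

6

  1750 → van 1 (new)  [load 1750/1800]
  550 → van 2 (new)  [load 550/1800]
  1400 → van 3 (new)  [load 1400/1800]
  300 → van 3  [load 1700/1800]
  1100 → van 2  [load 1650/1800]
  800 → van 4 (new)  [load 800/1800]
  300 → van 4  [load 1100/1800]
  550 → van 4  [load 1650/1800]
  1650 → van 5 (new)  [load 1650/1800]
  1150 → van 6 (new)  [load 1150/1800]
6 vans opened.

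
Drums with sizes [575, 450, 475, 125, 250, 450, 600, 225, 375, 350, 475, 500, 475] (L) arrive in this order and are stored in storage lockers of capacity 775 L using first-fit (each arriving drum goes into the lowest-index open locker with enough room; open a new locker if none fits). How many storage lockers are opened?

9

  575 → locker 1 (new)  [load 575/775]
  450 → locker 2 (new)  [load 450/775]
  475 → locker 3 (new)  [load 475/775]
  125 → locker 1  [load 700/775]
  250 → locker 2  [load 700/775]
  450 → locker 4 (new)  [load 450/775]
  600 → locker 5 (new)  [load 600/775]
  225 → locker 3  [load 700/775]
  375 → locker 6 (new)  [load 375/775]
  350 → locker 6  [load 725/775]
  475 → locker 7 (new)  [load 475/775]
  500 → locker 8 (new)  [load 500/775]
  475 → locker 9 (new)  [load 475/775]
9 storage lockers opened.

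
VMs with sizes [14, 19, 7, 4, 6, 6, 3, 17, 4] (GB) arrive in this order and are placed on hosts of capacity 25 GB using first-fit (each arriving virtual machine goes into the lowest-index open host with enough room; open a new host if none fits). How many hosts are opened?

  14 → host 1 (new)  [load 14/25]
  19 → host 2 (new)  [load 19/25]
  7 → host 1  [load 21/25]
  4 → host 1  [load 25/25]
  6 → host 2  [load 25/25]
  6 → host 3 (new)  [load 6/25]
  3 → host 3  [load 9/25]
  17 → host 4 (new)  [load 17/25]
  4 → host 3  [load 13/25]
4 hosts opened.

4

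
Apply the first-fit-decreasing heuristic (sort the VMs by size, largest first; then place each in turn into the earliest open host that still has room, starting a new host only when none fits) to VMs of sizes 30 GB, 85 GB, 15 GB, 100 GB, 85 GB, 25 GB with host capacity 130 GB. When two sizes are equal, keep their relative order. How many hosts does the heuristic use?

3

Sorted descending: 100, 85, 85, 30, 25, 15.
  100 → host 1 (new)  [load 100/130]
  85 → host 2 (new)  [load 85/130]
  85 → host 3 (new)  [load 85/130]
  30 → host 1  [load 130/130]
  25 → host 2  [load 110/130]
  15 → host 2  [load 125/130]
3 hosts opened.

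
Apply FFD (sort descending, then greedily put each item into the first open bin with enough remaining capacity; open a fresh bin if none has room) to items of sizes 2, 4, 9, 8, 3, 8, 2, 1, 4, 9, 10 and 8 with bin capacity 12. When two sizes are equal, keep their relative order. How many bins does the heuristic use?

Sorted descending: 10, 9, 9, 8, 8, 8, 4, 4, 3, 2, 2, 1.
  10 → bin 1 (new)  [load 10/12]
  9 → bin 2 (new)  [load 9/12]
  9 → bin 3 (new)  [load 9/12]
  8 → bin 4 (new)  [load 8/12]
  8 → bin 5 (new)  [load 8/12]
  8 → bin 6 (new)  [load 8/12]
  4 → bin 4  [load 12/12]
  4 → bin 5  [load 12/12]
  3 → bin 2  [load 12/12]
  2 → bin 1  [load 12/12]
  2 → bin 3  [load 11/12]
  1 → bin 3  [load 12/12]
6 bins opened.

6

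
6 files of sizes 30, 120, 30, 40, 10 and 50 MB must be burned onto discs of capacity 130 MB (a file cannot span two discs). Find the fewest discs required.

Total = 120 + 50 + 40 + 30 + 30 + 10 = 280 MB.
Lower bound: ⌈280/130⌉ = 3 discs.
A packing using 3 discs:
  disc 1: 120 + 10 = 130
  disc 2: 50 + 40 + 30 = 120
  disc 3: 30 = 30
This matches the lower bound, so 3 is optimal.

3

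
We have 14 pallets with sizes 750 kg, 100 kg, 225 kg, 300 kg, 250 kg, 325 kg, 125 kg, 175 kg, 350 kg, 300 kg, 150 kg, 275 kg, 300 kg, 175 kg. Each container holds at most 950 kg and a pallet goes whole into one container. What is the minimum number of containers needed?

5

Total = 750 + 350 + 325 + 300 + 300 + 300 + 275 + 250 + 225 + 175 + 175 + 150 + 125 + 100 = 3800 kg.
Lower bound: ⌈3800/950⌉ = 4 containers.
A packing using 5 containers:
  container 1: 750 + 175 = 925
  container 2: 350 + 325 + 275 = 950
  container 3: 300 + 300 + 300 = 900
  container 4: 250 + 225 + 175 + 150 + 125 = 925
  container 5: 100 = 100
No arrangement into 4 containers stays within capacity, so 5 is optimal.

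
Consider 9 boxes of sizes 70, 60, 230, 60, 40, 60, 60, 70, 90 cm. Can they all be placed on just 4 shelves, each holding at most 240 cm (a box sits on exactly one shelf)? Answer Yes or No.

Yes

A valid assignment using 4 shelves:
  shelf 1: 230 = 230
  shelf 2: 90 + 70 + 70 = 230
  shelf 3: 60 + 60 + 60 + 60 = 240
  shelf 4: 40 = 40
Every load is within 240 cm, so 4 shelves suffice.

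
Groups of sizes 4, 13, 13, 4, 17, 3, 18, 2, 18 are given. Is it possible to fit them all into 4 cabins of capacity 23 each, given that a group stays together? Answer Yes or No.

Total = 92; ⌈92/23⌉ = 4.
5 groups each exceed half the capacity and cannot share a cabin, forcing at least 5 cabins.
At least 5 cabins are required, but only 4 are allowed.

No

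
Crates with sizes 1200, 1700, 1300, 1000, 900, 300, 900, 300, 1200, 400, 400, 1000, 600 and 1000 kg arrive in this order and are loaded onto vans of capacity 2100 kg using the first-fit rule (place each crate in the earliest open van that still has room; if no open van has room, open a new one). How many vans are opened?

7

  1200 → van 1 (new)  [load 1200/2100]
  1700 → van 2 (new)  [load 1700/2100]
  1300 → van 3 (new)  [load 1300/2100]
  1000 → van 4 (new)  [load 1000/2100]
  900 → van 1  [load 2100/2100]
  300 → van 2  [load 2000/2100]
  900 → van 4  [load 1900/2100]
  300 → van 3  [load 1600/2100]
  1200 → van 5 (new)  [load 1200/2100]
  400 → van 3  [load 2000/2100]
  400 → van 5  [load 1600/2100]
  1000 → van 6 (new)  [load 1000/2100]
  600 → van 6  [load 1600/2100]
  1000 → van 7 (new)  [load 1000/2100]
7 vans opened.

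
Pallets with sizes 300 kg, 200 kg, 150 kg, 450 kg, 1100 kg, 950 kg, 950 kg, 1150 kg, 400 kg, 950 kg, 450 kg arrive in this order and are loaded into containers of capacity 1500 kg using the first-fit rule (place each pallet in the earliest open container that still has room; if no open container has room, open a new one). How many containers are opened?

6

  300 → container 1 (new)  [load 300/1500]
  200 → container 1  [load 500/1500]
  150 → container 1  [load 650/1500]
  450 → container 1  [load 1100/1500]
  1100 → container 2 (new)  [load 1100/1500]
  950 → container 3 (new)  [load 950/1500]
  950 → container 4 (new)  [load 950/1500]
  1150 → container 5 (new)  [load 1150/1500]
  400 → container 1  [load 1500/1500]
  950 → container 6 (new)  [load 950/1500]
  450 → container 3  [load 1400/1500]
6 containers opened.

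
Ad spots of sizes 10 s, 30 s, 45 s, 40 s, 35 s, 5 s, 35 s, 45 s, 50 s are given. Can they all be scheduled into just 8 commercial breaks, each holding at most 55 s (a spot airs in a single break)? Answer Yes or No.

Yes

A valid assignment using 7 commercial breaks:
  break 1: 50 + 5 = 55
  break 2: 45 + 10 = 55
  break 3: 45 = 45
  break 4: 40 = 40
  break 5: 35 = 35
  break 6: 35 = 35
  break 7: 30 = 30
That uses only 7 ≤ 8, so 8 commercial breaks are enough.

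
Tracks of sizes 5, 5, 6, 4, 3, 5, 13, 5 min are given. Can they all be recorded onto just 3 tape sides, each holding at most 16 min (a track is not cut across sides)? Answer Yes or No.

A valid assignment using 3 tape sides:
  side 1: 13 + 3 = 16
  side 2: 6 + 5 + 5 = 16
  side 3: 5 + 5 + 4 = 14
Every load is within 16 min, so 3 tape sides suffice.

Yes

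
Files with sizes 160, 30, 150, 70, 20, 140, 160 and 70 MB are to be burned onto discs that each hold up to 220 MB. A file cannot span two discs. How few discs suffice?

4

Total = 160 + 160 + 150 + 140 + 70 + 70 + 30 + 20 = 800 MB.
Lower bound: ⌈800/220⌉ = 4 discs.
A packing using 4 discs:
  disc 1: 160 + 30 + 20 = 210
  disc 2: 160 = 160
  disc 3: 150 + 70 = 220
  disc 4: 140 + 70 = 210
This matches the lower bound, so 4 is optimal.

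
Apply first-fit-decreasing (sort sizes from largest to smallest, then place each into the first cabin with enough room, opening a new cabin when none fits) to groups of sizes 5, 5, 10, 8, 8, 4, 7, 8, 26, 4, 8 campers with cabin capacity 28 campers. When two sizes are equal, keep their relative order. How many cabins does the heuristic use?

Sorted descending: 26, 10, 8, 8, 8, 8, 7, 5, 5, 4, 4.
  26 → cabin 1 (new)  [load 26/28]
  10 → cabin 2 (new)  [load 10/28]
  8 → cabin 2  [load 18/28]
  8 → cabin 2  [load 26/28]
  8 → cabin 3 (new)  [load 8/28]
  8 → cabin 3  [load 16/28]
  7 → cabin 3  [load 23/28]
  5 → cabin 3  [load 28/28]
  5 → cabin 4 (new)  [load 5/28]
  4 → cabin 4  [load 9/28]
  4 → cabin 4  [load 13/28]
4 cabins opened.

4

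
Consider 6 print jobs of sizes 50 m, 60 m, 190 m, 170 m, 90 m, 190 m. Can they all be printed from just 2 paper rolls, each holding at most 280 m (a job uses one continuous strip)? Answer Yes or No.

No

Total = 750 m; ⌈750/280⌉ = 3.
At least 3 paper rolls are required, but only 2 are allowed.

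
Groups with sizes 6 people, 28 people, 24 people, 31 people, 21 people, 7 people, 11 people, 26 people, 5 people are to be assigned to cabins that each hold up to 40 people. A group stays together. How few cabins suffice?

Total = 31 + 28 + 26 + 24 + 21 + 11 + 7 + 6 + 5 = 159 people.
Lower bound: ⌈159/40⌉ = 4 cabins.
Also, 5 groups each exceed 20 people, and no two of those can share a cabin, so at least 5 cabins are needed.
A packing using 5 cabins:
  cabin 1: 31 + 7 = 38
  cabin 2: 28 + 11 = 39
  cabin 3: 26 + 6 + 5 = 37
  cabin 4: 24 = 24
  cabin 5: 21 = 21
This matches the lower bound, so 5 is optimal.

5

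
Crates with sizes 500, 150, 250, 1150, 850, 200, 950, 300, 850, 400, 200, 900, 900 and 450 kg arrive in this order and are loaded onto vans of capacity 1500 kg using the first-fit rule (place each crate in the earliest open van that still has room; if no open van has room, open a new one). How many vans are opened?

  500 → van 1 (new)  [load 500/1500]
  150 → van 1  [load 650/1500]
  250 → van 1  [load 900/1500]
  1150 → van 2 (new)  [load 1150/1500]
  850 → van 3 (new)  [load 850/1500]
  200 → van 1  [load 1100/1500]
  950 → van 4 (new)  [load 950/1500]
  300 → van 1  [load 1400/1500]
  850 → van 5 (new)  [load 850/1500]
  400 → van 3  [load 1250/1500]
  200 → van 2  [load 1350/1500]
  900 → van 6 (new)  [load 900/1500]
  900 → van 7 (new)  [load 900/1500]
  450 → van 4  [load 1400/1500]
7 vans opened.

7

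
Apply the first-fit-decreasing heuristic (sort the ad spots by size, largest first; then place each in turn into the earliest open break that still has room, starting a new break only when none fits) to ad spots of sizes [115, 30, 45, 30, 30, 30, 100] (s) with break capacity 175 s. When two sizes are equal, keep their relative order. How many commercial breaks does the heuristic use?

3

Sorted descending: 115, 100, 45, 30, 30, 30, 30.
  115 → break 1 (new)  [load 115/175]
  100 → break 2 (new)  [load 100/175]
  45 → break 1  [load 160/175]
  30 → break 2  [load 130/175]
  30 → break 2  [load 160/175]
  30 → break 3 (new)  [load 30/175]
  30 → break 3  [load 60/175]
3 commercial breaks opened.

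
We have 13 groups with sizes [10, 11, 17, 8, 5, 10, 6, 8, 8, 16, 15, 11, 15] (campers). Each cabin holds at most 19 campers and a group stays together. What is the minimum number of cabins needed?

9

Total = 17 + 16 + 15 + 15 + 11 + 11 + 10 + 10 + 8 + 8 + 8 + 6 + 5 = 140 campers.
Lower bound: ⌈140/19⌉ = 8 cabins.
A packing using 9 cabins:
  cabin 1: 17 = 17
  cabin 2: 16 = 16
  cabin 3: 15 = 15
  cabin 4: 15 = 15
  cabin 5: 11 + 8 = 19
  cabin 6: 11 + 8 = 19
  cabin 7: 10 + 8 = 18
  cabin 8: 10 + 6 = 16
  cabin 9: 5 = 5
No arrangement into 8 cabins stays within capacity, so 9 is optimal.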